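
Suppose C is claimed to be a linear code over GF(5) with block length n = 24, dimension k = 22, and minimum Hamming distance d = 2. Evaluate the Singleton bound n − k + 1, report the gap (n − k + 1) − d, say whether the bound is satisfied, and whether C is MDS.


Singleton RHS = n − k + 1 = 3, slack = 1, bound satisfied, not MDS.

Singleton bound: d ≤ n − k + 1.
Here n = 24, k = 22, so n − k + 1 = 3.
Given d = 2, check d ≤ 3: YES.
Slack = (n − k + 1) − d = 1.
The code is NOT MDS (slack = 1 > 0).
Description: the claimed parameters are [24, 22, 2]_5; such a code would be non-MDS.


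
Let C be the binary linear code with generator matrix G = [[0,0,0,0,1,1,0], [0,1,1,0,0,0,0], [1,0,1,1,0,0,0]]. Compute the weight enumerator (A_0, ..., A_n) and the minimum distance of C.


Weight distribution: A_0 = 1, A_2 = 2, A_3 = 2, A_4 = 1, A_5 = 2. Minimum distance d = 2.

Enumerate all 2^3 = 8 messages m ∈ F_2^3.
For each, compute codeword c = mG in F_2^7, then tally its weight.
  m = 000 → c = 0000000, weight = 0.
  m = 100 → c = 0000110, weight = 2.
  m = 010 → c = 0110000, weight = 2.
  m = 110 → c = 0110110, weight = 4.
  m = 001 → c = 1011000, weight = 3.
  m = 101 → c = 1011110, weight = 5.
  m = 011 → c = 1101000, weight = 3.
  m = 111 → c = 1101110, weight = 5.
Tally weights:
  weight 0: 1 codewords.
  weight 2: 2 codewords.
  weight 3: 2 codewords.
  weight 4: 1 codewords.
  weight 5: 2 codewords.
Minimum distance d = smallest w > 0 with A_w > 0 = 2.
Sanity: Σ A_w = 8 = 2^3 = 8 ✓.


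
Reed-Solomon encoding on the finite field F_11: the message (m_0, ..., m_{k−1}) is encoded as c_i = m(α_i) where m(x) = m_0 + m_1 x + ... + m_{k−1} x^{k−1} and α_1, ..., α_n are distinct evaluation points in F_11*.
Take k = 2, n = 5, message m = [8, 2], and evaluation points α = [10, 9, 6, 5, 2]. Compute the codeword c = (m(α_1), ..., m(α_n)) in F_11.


c = [6, 4, 9, 7, 1]

Message polynomial: m(x) = 8 + 2·x (mod 11).
For each evaluation point α_i, compute m(α_i) mod 11:
  α_1 = 10: Horner steps 2 → 6, so m(10) = 6.
  α_2 = 9: Horner steps 2 → 4, so m(9) = 4.
  α_3 = 6: Horner steps 2 → 9, so m(6) = 9.
  α_4 = 5: Horner steps 2 → 7, so m(5) = 7.
  α_5 = 2: Horner steps 2 → 1, so m(2) = 1.
Codeword c = [6, 4, 9, 7, 1] ∈ F_11^5.


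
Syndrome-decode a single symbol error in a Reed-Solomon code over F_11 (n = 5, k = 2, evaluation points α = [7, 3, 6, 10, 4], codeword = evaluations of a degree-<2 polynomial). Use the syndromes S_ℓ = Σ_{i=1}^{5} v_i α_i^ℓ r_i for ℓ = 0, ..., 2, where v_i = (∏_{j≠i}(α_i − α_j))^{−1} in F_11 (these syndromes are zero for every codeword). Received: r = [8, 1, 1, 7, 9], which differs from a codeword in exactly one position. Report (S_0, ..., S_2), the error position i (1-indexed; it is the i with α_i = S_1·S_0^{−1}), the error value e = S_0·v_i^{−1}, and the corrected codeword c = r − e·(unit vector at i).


S = (3, 9, 5), error at position 2, error magnitude e = 10, c = [8, 2, 1, 7, 9].

Step 1: column multipliers v_i = (∏_{j≠i}(α_i − α_j))^{−1} mod 11.
  i = 1 (α = 7): (7−3)(7−6)(7−10)(7−4) = 4·1·(−3)·3 = −36 ≡ 8, so v_1 = 8^{−1} = 7 (mod 11).
  i = 2 (α = 3): (3−7)(3−6)(3−10)(3−4) = (−4)·(−3)·(−7)·(−1) = 84 ≡ 7, so v_2 = 7^{−1} = 8 (mod 11).
  i = 3 (α = 6): (6−7)(6−3)(6−10)(6−4) = (−1)·3·(−4)·2 = 24 ≡ 2, so v_3 = 2^{−1} = 6 (mod 11).
  i = 4 (α = 10): (10−7)(10−3)(10−6)(10−4) = 3·7·4·6 = 504 ≡ 9, so v_4 = 9^{−1} = 5 (mod 11).
  i = 5 (α = 4): (4−7)(4−3)(4−6)(4−10) = (−3)·1·(−2)·(−6) = −36 ≡ 8, so v_5 = 8^{−1} = 7 (mod 11).
  v = [7, 8, 6, 5, 7].
Step 2: syndromes of r = [8, 1, 1, 7, 9] (all sums mod 11).
  S_0 = Σ v_i r_i = 7·8 + 8·1 + 6·1 + 5·7 + 7·9 = 168 ≡ 3.
  S_1 = Σ v_i α_i r_i = 7·7·8 + 8·3·1 + 6·6·1 + 5·10·7 + 7·4·9 = 1054 ≡ 9.
  α_i^2 mod 11 = [5, 9, 3, 1, 5].
  S_2 = Σ v_i α_i^2 r_i = 7·5·8 + 8·9·1 + 6·3·1 + 5·1·7 + 7·5·9 = 720 ≡ 5.
  S = (3, 9, 5) ≠ 0, so r is not a codeword (an error is present).
Step 3: locate the error. For a single error e at position i, S_ℓ = v_i·e·α_i^ℓ, so α_err = S_1/S_0.
  S_0^{−1} = 3^{−1} = 4 (mod 11), so α_err = 9·4 = 36 ≡ 3 = α_2. Error position i = 2.
  Consistency check: S_2/S_1 = 5·5 = 25 ≡ 3 = α_err ✓ (single-error assumption holds).
Step 4: error magnitude e = S_0/v_2 = S_0·∏_{j≠2}(α_2 − α_j) = 3·7 = 21 ≡ 10 (mod 11).
Step 5: correct position 2: c_2 = r_2 − e = 1 − 10 ≡ 2 (mod 11). Hence c = [8, 2, 1, 7, 9].
  Check: interpolating c through the α_i gives m(x) = 3 + 7·x (degree < 2) with m(α_i) = c_i for every i, so c is indeed a codeword.


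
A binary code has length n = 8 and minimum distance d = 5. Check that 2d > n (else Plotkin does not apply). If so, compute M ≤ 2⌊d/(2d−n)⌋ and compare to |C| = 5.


Plotkin bound M ≤ 4; given |C| = 5 > bound (violated).

Check applicability: 2d = 10, n = 8.
2d − n = 2 > 0, so Plotkin applies.
Compute d/(2d−n) = 5/2 ≈ 2.5000.
⌊d/(2d−n)⌋ = 2.
Plotkin bound: M ≤ 2·2 = 4.
Given |C| = 5, check: VIOLATED.
This |C| is above the Plotkin bound, so no binary code with n = 8, d = 5 and 5 codewords exists.


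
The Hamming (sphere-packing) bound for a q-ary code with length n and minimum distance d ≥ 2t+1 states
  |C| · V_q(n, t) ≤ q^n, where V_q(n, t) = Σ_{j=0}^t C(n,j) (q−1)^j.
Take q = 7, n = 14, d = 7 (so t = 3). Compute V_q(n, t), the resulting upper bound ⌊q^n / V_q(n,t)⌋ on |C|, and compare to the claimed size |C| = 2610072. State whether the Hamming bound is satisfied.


V_q(n, t) = 81985, q^n = 678223072849, Hamming bound = 8272526, |C| = 2610072 ≤ bound (satisfied).

Step 1: Compute V_q(n, t) = Σ_{j=0}^3 C(n, j) (q−1)^j.
  j = 0: C(14,0)·(6)^0 = 1·1 = 1.
  j = 1: C(14,1)·(6)^1 = 14·6 = 84.
  j = 2: C(14,2)·(6)^2 = 91·36 = 3276.
  j = 3: C(14,3)·(6)^3 = 364·216 = 78624.
  V_q(n, t) = 1 + 84 + 3276 + 78624 = 81985.
Step 2: q^n = 7^14 = 678223072849.
Step 3: Hamming bound ⌊q^n / V_q(n,t)⌋ = ⌊678223072849/81985⌋ = 8272526.
Step 4: Compare |C| = 2610072 to 8272526: satisfied.
The claimed |C| lies below the Hamming bound.


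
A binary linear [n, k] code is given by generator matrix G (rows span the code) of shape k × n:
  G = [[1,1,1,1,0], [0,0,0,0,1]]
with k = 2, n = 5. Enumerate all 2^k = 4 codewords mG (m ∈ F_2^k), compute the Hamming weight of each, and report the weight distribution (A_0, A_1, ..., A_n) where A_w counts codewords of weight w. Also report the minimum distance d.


Weight distribution: A_0 = 1, A_1 = 1, A_4 = 1, A_5 = 1. Minimum distance d = 1.

Enumerate all 2^2 = 4 messages m ∈ F_2^2.
For each, compute codeword c = mG in F_2^5, then tally its weight.
  m = 00 → c = 00000, weight = 0.
  m = 10 → c = 11110, weight = 4.
  m = 01 → c = 00001, weight = 1.
  m = 11 → c = 11111, weight = 5.
Tally weights:
  weight 0: 1 codewords.
  weight 1: 1 codewords.
  weight 4: 1 codewords.
  weight 5: 1 codewords.
Minimum distance d = smallest w > 0 with A_w > 0 = 1.
Sanity: Σ A_w = 4 = 2^2 = 4 ✓.


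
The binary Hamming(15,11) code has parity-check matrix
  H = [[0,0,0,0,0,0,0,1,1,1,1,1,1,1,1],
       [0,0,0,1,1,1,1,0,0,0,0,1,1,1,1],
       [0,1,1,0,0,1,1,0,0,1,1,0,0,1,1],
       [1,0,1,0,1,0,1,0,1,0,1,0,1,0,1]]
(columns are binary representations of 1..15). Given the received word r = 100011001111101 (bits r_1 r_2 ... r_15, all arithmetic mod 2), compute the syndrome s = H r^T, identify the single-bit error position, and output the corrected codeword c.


s = (0, 1, 0, 0)^T, error position = 4, corrected codeword c = 100111001111101

Compute s = H r^T mod 2 one row at a time:
  s_1 = 0 + 1 + 1 + 1 + 1 + 1 + 0 + 1 = 6 ≡ 0 (mod 2).
  s_2 = 0 + 1 + 1 + 0 + 1 + 1 + 0 + 1 = 5 ≡ 1 (mod 2).
  s_3 = 0 + 0 + 1 + 0 + 1 + 1 + 0 + 1 = 4 ≡ 0 (mod 2).
  s_4 = 1 + 0 + 1 + 0 + 1 + 1 + 1 + 1 = 6 ≡ 0 (mod 2).
s = (0, 1, 0, 0)^T — this equals column 4 of H (binary 0100), so error is at position 4.
Correct: flip bit 4 of r = 100011001111101 to get c = 100111001111101.


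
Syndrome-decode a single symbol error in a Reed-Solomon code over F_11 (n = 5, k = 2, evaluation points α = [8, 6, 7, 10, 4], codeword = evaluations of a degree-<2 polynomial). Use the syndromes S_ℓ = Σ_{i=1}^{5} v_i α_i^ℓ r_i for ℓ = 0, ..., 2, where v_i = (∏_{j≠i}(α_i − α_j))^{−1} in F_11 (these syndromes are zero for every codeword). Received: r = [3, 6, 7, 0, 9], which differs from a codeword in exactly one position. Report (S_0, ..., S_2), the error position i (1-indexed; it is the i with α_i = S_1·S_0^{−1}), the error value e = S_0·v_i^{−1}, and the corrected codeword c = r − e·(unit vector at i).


S = (7, 5, 2), error at position 3, error magnitude e = 8, c = [3, 6, 10, 0, 9].

Step 1: column multipliers v_i = (∏_{j≠i}(α_i − α_j))^{−1} mod 11.
  i = 1 (α = 8): (8−6)(8−7)(8−10)(8−4) = 2·1·(−2)·4 = −16 ≡ 6, so v_1 = 6^{−1} = 2 (mod 11).
  i = 2 (α = 6): (6−8)(6−7)(6−10)(6−4) = (−2)·(−1)·(−4)·2 = −16 ≡ 6, so v_2 = 6^{−1} = 2 (mod 11).
  i = 3 (α = 7): (7−8)(7−6)(7−10)(7−4) = (−1)·1·(−3)·3 = 9 ≡ 9, so v_3 = 9^{−1} = 5 (mod 11).
  i = 4 (α = 10): (10−8)(10−6)(10−7)(10−4) = 2·4·3·6 = 144 ≡ 1, so v_4 = 1^{−1} = 1 (mod 11).
  i = 5 (α = 4): (4−8)(4−6)(4−7)(4−10) = (−4)·(−2)·(−3)·(−6) = 144 ≡ 1, so v_5 = 1^{−1} = 1 (mod 11).
  v = [2, 2, 5, 1, 1].
Step 2: syndromes of r = [3, 6, 7, 0, 9] (all sums mod 11).
  S_0 = Σ v_i r_i = 2·3 + 2·6 + 5·7 + 1·0 + 1·9 = 62 ≡ 7.
  S_1 = Σ v_i α_i r_i = 2·8·3 + 2·6·6 + 5·7·7 + 1·10·0 + 1·4·9 = 401 ≡ 5.
  α_i^2 mod 11 = [9, 3, 5, 1, 5].
  S_2 = Σ v_i α_i^2 r_i = 2·9·3 + 2·3·6 + 5·5·7 + 1·1·0 + 1·5·9 = 310 ≡ 2.
  S = (7, 5, 2) ≠ 0, so r is not a codeword (an error is present).
Step 3: locate the error. For a single error e at position i, S_ℓ = v_i·e·α_i^ℓ, so α_err = S_1/S_0.
  S_0^{−1} = 7^{−1} = 8 (mod 11), so α_err = 5·8 = 40 ≡ 7 = α_3. Error position i = 3.
  Consistency check: S_2/S_1 = 2·9 = 18 ≡ 7 = α_err ✓ (single-error assumption holds).
Step 4: error magnitude e = S_0/v_3 = S_0·∏_{j≠3}(α_3 − α_j) = 7·9 = 63 ≡ 8 (mod 11).
Step 5: correct position 3: c_3 = r_3 − e = 7 − 8 ≡ 10 (mod 11). Hence c = [3, 6, 10, 0, 9].
  Check: interpolating c through the α_i gives m(x) = 4 + 4·x (degree < 2) with m(α_i) = c_i for every i, so c is indeed a codeword.


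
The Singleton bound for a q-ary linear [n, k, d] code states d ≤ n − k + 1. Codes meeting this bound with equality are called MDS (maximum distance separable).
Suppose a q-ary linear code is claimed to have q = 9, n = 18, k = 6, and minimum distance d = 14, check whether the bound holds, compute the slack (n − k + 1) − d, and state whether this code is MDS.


Singleton RHS = n − k + 1 = 13, slack = -1, bound violated (no such code; not MDS).

Singleton bound: d ≤ n − k + 1.
Here n = 18, k = 6, so n − k + 1 = 13.
Given d = 14, check d ≤ 13: NO.
Slack = (n − k + 1) − d = -1.
The slack is negative: d = 14 exceeds n − k + 1 = 13 by 1, so the Singleton bound is violated and no linear [18, 6, 14]_9 code can exist. In particular it is not MDS (MDS requires d = n − k + 1 exactly).
Description: the claimed parameters are [18, 6, 14]_9; such a code would be impossible (violates the Singleton bound).


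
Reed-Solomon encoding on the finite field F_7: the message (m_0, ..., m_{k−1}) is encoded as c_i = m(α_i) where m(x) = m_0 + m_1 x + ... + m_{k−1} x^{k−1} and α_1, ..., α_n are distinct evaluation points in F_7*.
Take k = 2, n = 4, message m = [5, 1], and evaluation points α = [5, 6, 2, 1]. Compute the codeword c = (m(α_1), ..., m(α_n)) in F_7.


c = [3, 4, 0, 6]

Message polynomial: m(x) = 5 + 1·x (mod 7).
For each evaluation point α_i, compute m(α_i) mod 7:
  α_1 = 5: Horner steps 1 → 3, so m(5) = 3.
  α_2 = 6: Horner steps 1 → 4, so m(6) = 4.
  α_3 = 2: Horner steps 1 → 0, so m(2) = 0.
  α_4 = 1: Horner steps 1 → 6, so m(1) = 6.
Codeword c = [3, 4, 0, 6] ∈ F_7^4.


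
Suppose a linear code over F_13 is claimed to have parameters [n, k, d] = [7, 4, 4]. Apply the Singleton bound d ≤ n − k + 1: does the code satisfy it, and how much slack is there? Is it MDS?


Singleton RHS = n − k + 1 = 4, slack = 0, bound satisfied, MDS.

Singleton bound: d ≤ n − k + 1.
Here n = 7, k = 4, so n − k + 1 = 4.
Given d = 4, check d ≤ 4: YES.
Slack = (n − k + 1) − d = 0.
The code is MDS (slack = 0).
Description: the claimed parameters are [7, 4, 4]_13; such a code would be MDS (meets Singleton bound).


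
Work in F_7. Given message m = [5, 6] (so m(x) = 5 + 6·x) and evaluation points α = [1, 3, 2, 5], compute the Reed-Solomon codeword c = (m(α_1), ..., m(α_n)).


c = [4, 2, 3, 0]

Message polynomial: m(x) = 5 + 6·x (mod 7).
For each evaluation point α_i, compute m(α_i) mod 7:
  α_1 = 1: Horner steps 6 → 4, so m(1) = 4.
  α_2 = 3: Horner steps 6 → 2, so m(3) = 2.
  α_3 = 2: Horner steps 6 → 3, so m(2) = 3.
  α_4 = 5: Horner steps 6 → 0, so m(5) = 0.
Codeword c = [4, 2, 3, 0] ∈ F_7^4.


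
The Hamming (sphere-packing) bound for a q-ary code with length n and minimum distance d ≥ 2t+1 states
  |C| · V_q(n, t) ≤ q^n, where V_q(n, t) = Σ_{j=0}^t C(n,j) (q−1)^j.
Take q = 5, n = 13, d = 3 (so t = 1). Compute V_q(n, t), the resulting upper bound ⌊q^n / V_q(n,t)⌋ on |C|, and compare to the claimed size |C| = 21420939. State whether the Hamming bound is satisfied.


V_q(n, t) = 53, q^n = 1220703125, Hamming bound = 23032134, |C| = 21420939 ≤ bound (satisfied).

Step 1: Compute V_q(n, t) = Σ_{j=0}^1 C(n, j) (q−1)^j.
  j = 0: C(13,0)·(4)^0 = 1·1 = 1.
  j = 1: C(13,1)·(4)^1 = 13·4 = 52.
  V_q(n, t) = 1 + 52 = 53.
Step 2: q^n = 5^13 = 1220703125.
Step 3: Hamming bound ⌊q^n / V_q(n,t)⌋ = ⌊1220703125/53⌋ = 23032134.
Step 4: Compare |C| = 21420939 to 23032134: satisfied.
The claimed |C| lies below the Hamming bound.


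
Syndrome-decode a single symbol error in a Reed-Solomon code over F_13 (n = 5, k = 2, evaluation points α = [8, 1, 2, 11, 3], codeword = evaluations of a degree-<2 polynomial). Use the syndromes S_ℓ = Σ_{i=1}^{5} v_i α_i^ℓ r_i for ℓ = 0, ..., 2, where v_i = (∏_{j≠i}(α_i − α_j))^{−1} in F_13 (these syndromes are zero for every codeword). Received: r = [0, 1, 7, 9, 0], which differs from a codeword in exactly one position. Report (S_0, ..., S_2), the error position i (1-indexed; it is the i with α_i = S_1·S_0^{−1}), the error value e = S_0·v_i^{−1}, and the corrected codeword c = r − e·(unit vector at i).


S = (5, 1, 8), error at position 1, error magnitude e = 9, c = [4, 1, 7, 9, 0].

Step 1: column multipliers v_i = (∏_{j≠i}(α_i − α_j))^{−1} mod 13.
  i = 1 (α = 8): (8−1)(8−2)(8−11)(8−3) = 7·6·(−3)·5 = −630 ≡ 7, so v_1 = 7^{−1} = 2 (mod 13).
  i = 2 (α = 1): (1−8)(1−2)(1−11)(1−3) = (−7)·(−1)·(−10)·(−2) = 140 ≡ 10, so v_2 = 10^{−1} = 4 (mod 13).
  i = 3 (α = 2): (2−8)(2−1)(2−11)(2−3) = (−6)·1·(−9)·(−1) = −54 ≡ 11, so v_3 = 11^{−1} = 6 (mod 13).
  i = 4 (α = 11): (11−8)(11−1)(11−2)(11−3) = 3·10·9·8 = 2160 ≡ 2, so v_4 = 2^{−1} = 7 (mod 13).
  i = 5 (α = 3): (3−8)(3−1)(3−2)(3−11) = (−5)·2·1·(−8) = 80 ≡ 2, so v_5 = 2^{−1} = 7 (mod 13).
  v = [2, 4, 6, 7, 7].
Step 2: syndromes of r = [0, 1, 7, 9, 0] (all sums mod 13).
  S_0 = Σ v_i r_i = 2·0 + 4·1 + 6·7 + 7·9 + 7·0 = 109 ≡ 5.
  S_1 = Σ v_i α_i r_i = 2·8·0 + 4·1·1 + 6·2·7 + 7·11·9 + 7·3·0 = 781 ≡ 1.
  α_i^2 mod 13 = [12, 1, 4, 4, 9].
  S_2 = Σ v_i α_i^2 r_i = 2·12·0 + 4·1·1 + 6·4·7 + 7·4·9 + 7·9·0 = 424 ≡ 8.
  S = (5, 1, 8) ≠ 0, so r is not a codeword (an error is present).
Step 3: locate the error. For a single error e at position i, S_ℓ = v_i·e·α_i^ℓ, so α_err = S_1/S_0.
  S_0^{−1} = 5^{−1} = 8 (mod 13), so α_err = 1·8 = 8 ≡ 8 = α_1. Error position i = 1.
  Consistency check: S_2/S_1 = 8·1 = 8 ≡ 8 = α_err ✓ (single-error assumption holds).
Step 4: error magnitude e = S_0/v_1 = S_0·∏_{j≠1}(α_1 − α_j) = 5·7 = 35 ≡ 9 (mod 13).
Step 5: correct position 1: c_1 = r_1 − e = 0 − 9 ≡ 4 (mod 13). Hence c = [4, 1, 7, 9, 0].
  Check: interpolating c through the α_i gives m(x) = 8 + 6·x (degree < 2) with m(α_i) = c_i for every i, so c is indeed a codeword.


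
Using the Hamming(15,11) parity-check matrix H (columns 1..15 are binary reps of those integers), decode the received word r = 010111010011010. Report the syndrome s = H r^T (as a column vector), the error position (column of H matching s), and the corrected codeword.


s = (0, 1, 0, 0)^T, error position = 4, corrected codeword c = 010011010011010

Compute s = H r^T mod 2 one row at a time:
  s_1 = 1 + 0 + 0 + 1 + 1 + 0 + 1 + 0 = 4 ≡ 0 (mod 2).
  s_2 = 1 + 1 + 1 + 0 + 1 + 0 + 1 + 0 = 5 ≡ 1 (mod 2).
  s_3 = 1 + 0 + 1 + 0 + 0 + 1 + 1 + 0 = 4 ≡ 0 (mod 2).
  s_4 = 0 + 0 + 1 + 0 + 0 + 1 + 0 + 0 = 2 ≡ 0 (mod 2).
s = (0, 1, 0, 0)^T — this equals column 4 of H (binary 0100), so error is at position 4.
Correct: flip bit 4 of r = 010111010011010 to get c = 010011010011010.


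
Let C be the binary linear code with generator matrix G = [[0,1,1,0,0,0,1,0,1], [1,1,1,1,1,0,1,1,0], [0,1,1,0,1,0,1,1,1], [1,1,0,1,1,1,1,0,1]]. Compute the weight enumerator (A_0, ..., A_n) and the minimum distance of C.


Weight distribution: A_0 = 1, A_2 = 1, A_3 = 1, A_4 = 5, A_5 = 4, A_6 = 1, A_7 = 3. Minimum distance d = 2.

Enumerate all 2^4 = 16 messages m ∈ F_2^4.
For each, compute codeword c = mG in F_2^9, then tally its weight.
  m = 0000 → c = 000000000, weight = 0.
  m = 1000 → c = 011000101, weight = 4.
  m = 0100 → c = 111110110, weight = 7.
  m = 1100 → c = 100110011, weight = 5.
  m = 0010 → c = 011010111, weight = 6.
  m = 1010 → c = 000010010, weight = 2.
  m = 0110 → c = 100100001, weight = 3.
  m = 1110 → c = 111100100, weight = 5.
  m = 0001 → c = 110111101, weight = 7.
  m = 1001 → c = 101111000, weight = 5.
  m = 0101 → c = 001001011, weight = 4.
  m = 1101 → c = 010001110, weight = 4.
  m = 0011 → c = 101101010, weight = 5.
  m = 1011 → c = 110101111, weight = 7.
  m = 0111 → c = 010011100, weight = 4.
  m = 1111 → c = 001011001, weight = 4.
Tally weights:
  weight 0: 1 codewords.
  weight 2: 1 codewords.
  weight 3: 1 codewords.
  weight 4: 5 codewords.
  weight 5: 4 codewords.
  weight 6: 1 codewords.
  weight 7: 3 codewords.
Minimum distance d = smallest w > 0 with A_w > 0 = 2.
Sanity: Σ A_w = 16 = 2^4 = 16 ✓.


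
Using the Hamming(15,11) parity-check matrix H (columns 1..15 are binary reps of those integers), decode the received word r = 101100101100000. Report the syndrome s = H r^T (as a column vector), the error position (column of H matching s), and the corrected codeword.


s = (0, 0, 1, 0)^T, error position = 2, corrected codeword c = 111100101100000

Compute s = H r^T mod 2 one row at a time:
  s_1 = 0 + 1 + 1 + 0 + 0 + 0 + 0 + 0 = 2 ≡ 0 (mod 2).
  s_2 = 1 + 0 + 0 + 1 + 0 + 0 + 0 + 0 = 2 ≡ 0 (mod 2).
  s_3 = 0 + 1 + 0 + 1 + 1 + 0 + 0 + 0 = 3 ≡ 1 (mod 2).
  s_4 = 1 + 1 + 0 + 1 + 1 + 0 + 0 + 0 = 4 ≡ 0 (mod 2).
s = (0, 0, 1, 0)^T — this equals column 2 of H (binary 0010), so error is at position 2.
Correct: flip bit 2 of r = 101100101100000 to get c = 111100101100000.


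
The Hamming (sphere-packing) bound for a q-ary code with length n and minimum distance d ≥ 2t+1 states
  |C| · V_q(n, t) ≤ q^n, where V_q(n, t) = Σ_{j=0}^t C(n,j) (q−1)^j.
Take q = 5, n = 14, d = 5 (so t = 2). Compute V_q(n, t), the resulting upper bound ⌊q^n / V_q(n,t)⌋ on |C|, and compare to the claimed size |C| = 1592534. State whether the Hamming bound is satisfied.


V_q(n, t) = 1513, q^n = 6103515625, Hamming bound = 4034048, |C| = 1592534 ≤ bound (satisfied).

Step 1: Compute V_q(n, t) = Σ_{j=0}^2 C(n, j) (q−1)^j.
  j = 0: C(14,0)·(4)^0 = 1·1 = 1.
  j = 1: C(14,1)·(4)^1 = 14·4 = 56.
  j = 2: C(14,2)·(4)^2 = 91·16 = 1456.
  V_q(n, t) = 1 + 56 + 1456 = 1513.
Step 2: q^n = 5^14 = 6103515625.
Step 3: Hamming bound ⌊q^n / V_q(n,t)⌋ = ⌊6103515625/1513⌋ = 4034048.
Step 4: Compare |C| = 1592534 to 4034048: satisfied.
The claimed |C| lies below the Hamming bound.


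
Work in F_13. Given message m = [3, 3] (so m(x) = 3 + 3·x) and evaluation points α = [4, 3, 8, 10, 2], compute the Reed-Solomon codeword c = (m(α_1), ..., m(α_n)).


c = [2, 12, 1, 7, 9]

Message polynomial: m(x) = 3 + 3·x (mod 13).
For each evaluation point α_i, compute m(α_i) mod 13:
  α_1 = 4: Horner steps 3 → 2, so m(4) = 2.
  α_2 = 3: Horner steps 3 → 12, so m(3) = 12.
  α_3 = 8: Horner steps 3 → 1, so m(8) = 1.
  α_4 = 10: Horner steps 3 → 7, so m(10) = 7.
  α_5 = 2: Horner steps 3 → 9, so m(2) = 9.
Codeword c = [2, 12, 1, 7, 9] ∈ F_13^5.


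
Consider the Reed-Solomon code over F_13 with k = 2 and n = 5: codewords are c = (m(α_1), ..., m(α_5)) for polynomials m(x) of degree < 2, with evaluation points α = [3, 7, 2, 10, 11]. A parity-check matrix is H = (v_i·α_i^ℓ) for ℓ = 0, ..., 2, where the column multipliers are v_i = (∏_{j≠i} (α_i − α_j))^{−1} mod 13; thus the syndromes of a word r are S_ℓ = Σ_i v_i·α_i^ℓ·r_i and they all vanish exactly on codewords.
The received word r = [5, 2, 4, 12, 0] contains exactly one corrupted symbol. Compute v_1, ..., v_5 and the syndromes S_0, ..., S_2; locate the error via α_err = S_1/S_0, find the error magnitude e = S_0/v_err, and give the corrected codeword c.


S = (1, 7, 10), error at position 2, error magnitude e = 6, c = [5, 9, 4, 12, 0].

Step 1: column multipliers v_i = (∏_{j≠i}(α_i − α_j))^{−1} mod 13.
  i = 1 (α = 3): (3−7)(3−2)(3−10)(3−11) = (−4)·1·(−7)·(−8) = −224 ≡ 10, so v_1 = 10^{−1} = 4 (mod 13).
  i = 2 (α = 7): (7−3)(7−2)(7−10)(7−11) = 4·5·(−3)·(−4) = 240 ≡ 6, so v_2 = 6^{−1} = 11 (mod 13).
  i = 3 (α = 2): (2−3)(2−7)(2−10)(2−11) = (−1)·(−5)·(−8)·(−9) = 360 ≡ 9, so v_3 = 9^{−1} = 3 (mod 13).
  i = 4 (α = 10): (10−3)(10−7)(10−2)(10−11) = 7·3·8·(−1) = −168 ≡ 1, so v_4 = 1^{−1} = 1 (mod 13).
  i = 5 (α = 11): (11−3)(11−7)(11−2)(11−10) = 8·4·9·1 = 288 ≡ 2, so v_5 = 2^{−1} = 7 (mod 13).
  v = [4, 11, 3, 1, 7].
Step 2: syndromes of r = [5, 2, 4, 12, 0] (all sums mod 13).
  S_0 = Σ v_i r_i = 4·5 + 11·2 + 3·4 + 1·12 + 7·0 = 66 ≡ 1.
  S_1 = Σ v_i α_i r_i = 4·3·5 + 11·7·2 + 3·2·4 + 1·10·12 + 7·11·0 = 358 ≡ 7.
  α_i^2 mod 13 = [9, 10, 4, 9, 4].
  S_2 = Σ v_i α_i^2 r_i = 4·9·5 + 11·10·2 + 3·4·4 + 1·9·12 + 7·4·0 = 556 ≡ 10.
  S = (1, 7, 10) ≠ 0, so r is not a codeword (an error is present).
Step 3: locate the error. For a single error e at position i, S_ℓ = v_i·e·α_i^ℓ, so α_err = S_1/S_0.
  S_0^{−1} = 1^{−1} = 1 (mod 13), so α_err = 7·1 = 7 ≡ 7 = α_2. Error position i = 2.
  Consistency check: S_2/S_1 = 10·2 = 20 ≡ 7 = α_err ✓ (single-error assumption holds).
Step 4: error magnitude e = S_0/v_2 = S_0·∏_{j≠2}(α_2 − α_j) = 1·6 = 6 ≡ 6 (mod 13).
Step 5: correct position 2: c_2 = r_2 − e = 2 − 6 ≡ 9 (mod 13). Hence c = [5, 9, 4, 12, 0].
  Check: interpolating c through the α_i gives m(x) = 2 + 1·x (degree < 2) with m(α_i) = c_i for every i, so c is indeed a codeword.


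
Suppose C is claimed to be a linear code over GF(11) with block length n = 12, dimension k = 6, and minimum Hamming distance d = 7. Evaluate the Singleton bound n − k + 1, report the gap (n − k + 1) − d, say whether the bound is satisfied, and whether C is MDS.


Singleton RHS = n − k + 1 = 7, slack = 0, bound satisfied, MDS.

Singleton bound: d ≤ n − k + 1.
Here n = 12, k = 6, so n − k + 1 = 7.
Given d = 7, check d ≤ 7: YES.
Slack = (n − k + 1) − d = 0.
The code is MDS (slack = 0).
Description: the claimed parameters are [12, 6, 7]_11; such a code would be MDS (meets Singleton bound).


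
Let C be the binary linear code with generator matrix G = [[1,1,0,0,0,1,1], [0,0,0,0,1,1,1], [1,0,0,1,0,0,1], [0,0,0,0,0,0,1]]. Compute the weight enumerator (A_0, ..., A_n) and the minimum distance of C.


Weight distribution: A_0 = 1, A_1 = 1, A_2 = 2, A_3 = 6, A_4 = 5, A_5 = 1. Minimum distance d = 1.

Enumerate all 2^4 = 16 messages m ∈ F_2^4.
For each, compute codeword c = mG in F_2^7, then tally its weight.
  m = 0000 → c = 0000000, weight = 0.
  m = 1000 → c = 1100011, weight = 4.
  m = 0100 → c = 0000111, weight = 3.
  m = 1100 → c = 1100100, weight = 3.
  m = 0010 → c = 1001001, weight = 3.
  m = 1010 → c = 0101010, weight = 3.
  m = 0110 → c = 1001110, weight = 4.
  m = 1110 → c = 0101101, weight = 4.
  m = 0001 → c = 0000001, weight = 1.
  m = 1001 → c = 1100010, weight = 3.
  m = 0101 → c = 0000110, weight = 2.
  m = 1101 → c = 1100101, weight = 4.
  m = 0011 → c = 1001000, weight = 2.
  m = 1011 → c = 0101011, weight = 4.
  m = 0111 → c = 1001111, weight = 5.
  m = 1111 → c = 0101100, weight = 3.
Tally weights:
  weight 0: 1 codewords.
  weight 1: 1 codewords.
  weight 2: 2 codewords.
  weight 3: 6 codewords.
  weight 4: 5 codewords.
  weight 5: 1 codewords.
Minimum distance d = smallest w > 0 with A_w > 0 = 1.
Sanity: Σ A_w = 16 = 2^4 = 16 ✓.


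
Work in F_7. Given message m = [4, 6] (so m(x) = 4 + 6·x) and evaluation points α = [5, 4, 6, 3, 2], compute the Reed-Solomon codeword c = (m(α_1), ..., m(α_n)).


c = [6, 0, 5, 1, 2]

Message polynomial: m(x) = 4 + 6·x (mod 7).
For each evaluation point α_i, compute m(α_i) mod 7:
  α_1 = 5: Horner steps 6 → 6, so m(5) = 6.
  α_2 = 4: Horner steps 6 → 0, so m(4) = 0.
  α_3 = 6: Horner steps 6 → 5, so m(6) = 5.
  α_4 = 3: Horner steps 6 → 1, so m(3) = 1.
  α_5 = 2: Horner steps 6 → 2, so m(2) = 2.
Codeword c = [6, 0, 5, 1, 2] ∈ F_7^5.


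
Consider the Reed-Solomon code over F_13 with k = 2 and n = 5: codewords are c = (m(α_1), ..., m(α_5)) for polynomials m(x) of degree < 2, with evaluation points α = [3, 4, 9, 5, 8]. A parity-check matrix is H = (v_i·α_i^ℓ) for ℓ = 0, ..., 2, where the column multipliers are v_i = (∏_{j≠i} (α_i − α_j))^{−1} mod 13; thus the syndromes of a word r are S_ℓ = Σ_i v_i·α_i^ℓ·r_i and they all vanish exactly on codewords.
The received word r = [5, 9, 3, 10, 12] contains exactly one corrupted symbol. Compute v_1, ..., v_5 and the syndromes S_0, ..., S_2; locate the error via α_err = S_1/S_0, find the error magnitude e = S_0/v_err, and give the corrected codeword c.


S = (8, 1, 5), error at position 4, error magnitude e = 10, c = [5, 9, 3, 0, 12].

Step 1: column multipliers v_i = (∏_{j≠i}(α_i − α_j))^{−1} mod 13.
  i = 1 (α = 3): (3−4)(3−9)(3−5)(3−8) = (−1)·(−6)·(−2)·(−5) = 60 ≡ 8, so v_1 = 8^{−1} = 5 (mod 13).
  i = 2 (α = 4): (4−3)(4−9)(4−5)(4−8) = 1·(−5)·(−1)·(−4) = −20 ≡ 6, so v_2 = 6^{−1} = 11 (mod 13).
  i = 3 (α = 9): (9−3)(9−4)(9−5)(9−8) = 6·5·4·1 = 120 ≡ 3, so v_3 = 3^{−1} = 9 (mod 13).
  i = 4 (α = 5): (5−3)(5−4)(5−9)(5−8) = 2·1·(−4)·(−3) = 24 ≡ 11, so v_4 = 11^{−1} = 6 (mod 13).
  i = 5 (α = 8): (8−3)(8−4)(8−9)(8−5) = 5·4·(−1)·3 = −60 ≡ 5, so v_5 = 5^{−1} = 8 (mod 13).
  v = [5, 11, 9, 6, 8].
Step 2: syndromes of r = [5, 9, 3, 10, 12] (all sums mod 13).
  S_0 = Σ v_i r_i = 5·5 + 11·9 + 9·3 + 6·10 + 8·12 = 307 ≡ 8.
  S_1 = Σ v_i α_i r_i = 5·3·5 + 11·4·9 + 9·9·3 + 6·5·10 + 8·8·12 = 1782 ≡ 1.
  α_i^2 mod 13 = [9, 3, 3, 12, 12].
  S_2 = Σ v_i α_i^2 r_i = 5·9·5 + 11·3·9 + 9·3·3 + 6·12·10 + 8·12·12 = 2475 ≡ 5.
  S = (8, 1, 5) ≠ 0, so r is not a codeword (an error is present).
Step 3: locate the error. For a single error e at position i, S_ℓ = v_i·e·α_i^ℓ, so α_err = S_1/S_0.
  S_0^{−1} = 8^{−1} = 5 (mod 13), so α_err = 1·5 = 5 ≡ 5 = α_4. Error position i = 4.
  Consistency check: S_2/S_1 = 5·1 = 5 ≡ 5 = α_err ✓ (single-error assumption holds).
Step 4: error magnitude e = S_0/v_4 = S_0·∏_{j≠4}(α_4 − α_j) = 8·11 = 88 ≡ 10 (mod 13).
Step 5: correct position 4: c_4 = r_4 − e = 10 − 10 ≡ 0 (mod 13). Hence c = [5, 9, 3, 0, 12].
  Check: interpolating c through the α_i gives m(x) = 6 + 4·x (degree < 2) with m(α_i) = c_i for every i, so c is indeed a codeword.


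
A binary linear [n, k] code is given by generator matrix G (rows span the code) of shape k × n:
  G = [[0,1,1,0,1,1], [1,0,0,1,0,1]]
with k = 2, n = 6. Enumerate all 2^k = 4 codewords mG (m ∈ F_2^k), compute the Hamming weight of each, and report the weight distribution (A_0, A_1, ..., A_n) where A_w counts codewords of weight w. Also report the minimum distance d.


Weight distribution: A_0 = 1, A_3 = 1, A_4 = 1, A_5 = 1. Minimum distance d = 3.

Enumerate all 2^2 = 4 messages m ∈ F_2^2.
For each, compute codeword c = mG in F_2^6, then tally its weight.
  m = 00 → c = 000000, weight = 0.
  m = 10 → c = 011011, weight = 4.
  m = 01 → c = 100101, weight = 3.
  m = 11 → c = 111110, weight = 5.
Tally weights:
  weight 0: 1 codewords.
  weight 3: 1 codewords.
  weight 4: 1 codewords.
  weight 5: 1 codewords.
Minimum distance d = smallest w > 0 with A_w > 0 = 3.
Sanity: Σ A_w = 4 = 2^2 = 4 ✓.


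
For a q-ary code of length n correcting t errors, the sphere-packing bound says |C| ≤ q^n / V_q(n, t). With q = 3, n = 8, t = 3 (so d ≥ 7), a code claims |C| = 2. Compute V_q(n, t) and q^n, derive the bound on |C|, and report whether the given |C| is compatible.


V_q(n, t) = 577, q^n = 6561, Hamming bound = 11, |C| = 2 ≤ bound (satisfied).

Step 1: Compute V_q(n, t) = Σ_{j=0}^3 C(n, j) (q−1)^j.
  j = 0: C(8,0)·(2)^0 = 1·1 = 1.
  j = 1: C(8,1)·(2)^1 = 8·2 = 16.
  j = 2: C(8,2)·(2)^2 = 28·4 = 112.
  j = 3: C(8,3)·(2)^3 = 56·8 = 448.
  V_q(n, t) = 1 + 16 + 112 + 448 = 577.
Step 2: q^n = 3^8 = 6561.
Step 3: Hamming bound ⌊q^n / V_q(n,t)⌋ = ⌊6561/577⌋ = 11.
Step 4: Compare |C| = 2 to 11: satisfied.
The claimed |C| lies below the Hamming bound.


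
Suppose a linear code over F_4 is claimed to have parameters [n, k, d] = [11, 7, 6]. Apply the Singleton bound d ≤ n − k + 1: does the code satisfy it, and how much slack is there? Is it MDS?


Singleton RHS = n − k + 1 = 5, slack = -1, bound violated (no such code; not MDS).

Singleton bound: d ≤ n − k + 1.
Here n = 11, k = 7, so n − k + 1 = 5.
Given d = 6, check d ≤ 5: NO.
Slack = (n − k + 1) − d = -1.
The slack is negative: d = 6 exceeds n − k + 1 = 5 by 1, so the Singleton bound is violated and no linear [11, 7, 6]_4 code can exist. In particular it is not MDS (MDS requires d = n − k + 1 exactly).
Description: the claimed parameters are [11, 7, 6]_4; such a code would be impossible (violates the Singleton bound).


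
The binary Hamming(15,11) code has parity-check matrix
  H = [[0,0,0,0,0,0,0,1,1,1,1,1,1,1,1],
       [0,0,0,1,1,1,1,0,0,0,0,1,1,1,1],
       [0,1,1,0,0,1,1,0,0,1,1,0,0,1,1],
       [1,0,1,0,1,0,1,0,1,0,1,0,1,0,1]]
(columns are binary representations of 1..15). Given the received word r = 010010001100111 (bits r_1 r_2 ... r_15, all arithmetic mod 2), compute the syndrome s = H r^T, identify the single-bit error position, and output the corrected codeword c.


s = (1, 0, 0, 0)^T, error position = 8, corrected codeword c = 010010011100111

Compute s = H r^T mod 2 one row at a time:
  s_1 = 0 + 1 + 1 + 0 + 0 + 1 + 1 + 1 = 5 ≡ 1 (mod 2).
  s_2 = 0 + 1 + 0 + 0 + 0 + 1 + 1 + 1 = 4 ≡ 0 (mod 2).
  s_3 = 1 + 0 + 0 + 0 + 1 + 0 + 1 + 1 = 4 ≡ 0 (mod 2).
  s_4 = 0 + 0 + 1 + 0 + 1 + 0 + 1 + 1 = 4 ≡ 0 (mod 2).
s = (1, 0, 0, 0)^T — this equals column 8 of H (binary 1000), so error is at position 8.
Correct: flip bit 8 of r = 010010001100111 to get c = 010010011100111.


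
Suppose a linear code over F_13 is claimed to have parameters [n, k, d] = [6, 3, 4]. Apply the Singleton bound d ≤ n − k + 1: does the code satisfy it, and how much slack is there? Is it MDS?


Singleton RHS = n − k + 1 = 4, slack = 0, bound satisfied, MDS.

Singleton bound: d ≤ n − k + 1.
Here n = 6, k = 3, so n − k + 1 = 4.
Given d = 4, check d ≤ 4: YES.
Slack = (n − k + 1) − d = 0.
The code is MDS (slack = 0).
Description: the claimed parameters are [6, 3, 4]_13; such a code would be MDS (meets Singleton bound).


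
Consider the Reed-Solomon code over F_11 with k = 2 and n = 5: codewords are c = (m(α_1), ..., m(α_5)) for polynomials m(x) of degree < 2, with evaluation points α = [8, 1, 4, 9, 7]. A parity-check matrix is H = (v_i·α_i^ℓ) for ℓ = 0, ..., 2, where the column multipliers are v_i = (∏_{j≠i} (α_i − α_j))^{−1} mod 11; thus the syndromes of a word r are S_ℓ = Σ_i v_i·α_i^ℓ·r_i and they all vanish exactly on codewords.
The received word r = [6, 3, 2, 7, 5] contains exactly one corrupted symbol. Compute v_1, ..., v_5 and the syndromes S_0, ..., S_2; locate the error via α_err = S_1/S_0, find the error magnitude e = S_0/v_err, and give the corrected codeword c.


S = (10, 10, 10), error at position 2, error magnitude e = 4, c = [6, 10, 2, 7, 5].

Step 1: column multipliers v_i = (∏_{j≠i}(α_i − α_j))^{−1} mod 11.
  i = 1 (α = 8): (8−1)(8−4)(8−9)(8−7) = 7·4·(−1)·1 = −28 ≡ 5, so v_1 = 5^{−1} = 9 (mod 11).
  i = 2 (α = 1): (1−8)(1−4)(1−9)(1−7) = (−7)·(−3)·(−8)·(−6) = 1008 ≡ 7, so v_2 = 7^{−1} = 8 (mod 11).
  i = 3 (α = 4): (4−8)(4−1)(4−9)(4−7) = (−4)·3·(−5)·(−3) = −180 ≡ 7, so v_3 = 7^{−1} = 8 (mod 11).
  i = 4 (α = 9): (9−8)(9−1)(9−4)(9−7) = 1·8·5·2 = 80 ≡ 3, so v_4 = 3^{−1} = 4 (mod 11).
  i = 5 (α = 7): (7−8)(7−1)(7−4)(7−9) = (−1)·6·3·(−2) = 36 ≡ 3, so v_5 = 3^{−1} = 4 (mod 11).
  v = [9, 8, 8, 4, 4].
Step 2: syndromes of r = [6, 3, 2, 7, 5] (all sums mod 11).
  S_0 = Σ v_i r_i = 9·6 + 8·3 + 8·2 + 4·7 + 4·5 = 142 ≡ 10.
  S_1 = Σ v_i α_i r_i = 9·8·6 + 8·1·3 + 8·4·2 + 4·9·7 + 4·7·5 = 912 ≡ 10.
  α_i^2 mod 11 = [9, 1, 5, 4, 5].
  S_2 = Σ v_i α_i^2 r_i = 9·9·6 + 8·1·3 + 8·5·2 + 4·4·7 + 4·5·5 = 802 ≡ 10.
  S = (10, 10, 10) ≠ 0, so r is not a codeword (an error is present).
Step 3: locate the error. For a single error e at position i, S_ℓ = v_i·e·α_i^ℓ, so α_err = S_1/S_0.
  S_0^{−1} = 10^{−1} = 10 (mod 11), so α_err = 10·10 = 100 ≡ 1 = α_2. Error position i = 2.
  Consistency check: S_2/S_1 = 10·10 = 100 ≡ 1 = α_err ✓ (single-error assumption holds).
Step 4: error magnitude e = S_0/v_2 = S_0·∏_{j≠2}(α_2 − α_j) = 10·7 = 70 ≡ 4 (mod 11).
Step 5: correct position 2: c_2 = r_2 − e = 3 − 4 ≡ 10 (mod 11). Hence c = [6, 10, 2, 7, 5].
  Check: interpolating c through the α_i gives m(x) = 9 + 1·x (degree < 2) with m(α_i) = c_i for every i, so c is indeed a codeword.


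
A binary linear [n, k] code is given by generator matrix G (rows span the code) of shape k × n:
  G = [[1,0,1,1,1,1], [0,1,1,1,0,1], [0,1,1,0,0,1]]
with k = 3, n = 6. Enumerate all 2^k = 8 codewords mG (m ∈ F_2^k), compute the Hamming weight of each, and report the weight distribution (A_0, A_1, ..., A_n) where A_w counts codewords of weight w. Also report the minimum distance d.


Weight distribution: A_0 = 1, A_1 = 1, A_3 = 2, A_4 = 3, A_5 = 1. Minimum distance d = 1.

Enumerate all 2^3 = 8 messages m ∈ F_2^3.
For each, compute codeword c = mG in F_2^6, then tally its weight.
  m = 000 → c = 000000, weight = 0.
  m = 100 → c = 101111, weight = 5.
  m = 010 → c = 011101, weight = 4.
  m = 110 → c = 110010, weight = 3.
  m = 001 → c = 011001, weight = 3.
  m = 101 → c = 110110, weight = 4.
  m = 011 → c = 000100, weight = 1.
  m = 111 → c = 101011, weight = 4.
Tally weights:
  weight 0: 1 codewords.
  weight 1: 1 codewords.
  weight 3: 2 codewords.
  weight 4: 3 codewords.
  weight 5: 1 codewords.
Minimum distance d = smallest w > 0 with A_w > 0 = 1.
Sanity: Σ A_w = 8 = 2^3 = 8 ✓.


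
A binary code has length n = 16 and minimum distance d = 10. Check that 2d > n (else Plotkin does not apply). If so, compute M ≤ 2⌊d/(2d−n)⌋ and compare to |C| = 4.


Plotkin bound M ≤ 4; given |C| = 4 ≤ bound (satisfied).

Check applicability: 2d = 20, n = 16.
2d − n = 4 > 0, so Plotkin applies.
Compute d/(2d−n) = 10/4 ≈ 2.5000.
⌊d/(2d−n)⌋ = 2.
Plotkin bound: M ≤ 2·2 = 4.
Given |C| = 4, check: satisfied.
This |C| is at the Plotkin bound.


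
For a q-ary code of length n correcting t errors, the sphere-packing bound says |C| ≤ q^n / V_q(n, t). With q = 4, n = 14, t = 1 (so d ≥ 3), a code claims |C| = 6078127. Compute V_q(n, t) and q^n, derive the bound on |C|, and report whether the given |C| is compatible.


V_q(n, t) = 43, q^n = 268435456, Hamming bound = 6242685, |C| = 6078127 ≤ bound (satisfied).

Step 1: Compute V_q(n, t) = Σ_{j=0}^1 C(n, j) (q−1)^j.
  j = 0: C(14,0)·(3)^0 = 1·1 = 1.
  j = 1: C(14,1)·(3)^1 = 14·3 = 42.
  V_q(n, t) = 1 + 42 = 43.
Step 2: q^n = 4^14 = 268435456.
Step 3: Hamming bound ⌊q^n / V_q(n,t)⌋ = ⌊268435456/43⌋ = 6242685.
Step 4: Compare |C| = 6078127 to 6242685: satisfied.
The claimed |C| lies below the Hamming bound.


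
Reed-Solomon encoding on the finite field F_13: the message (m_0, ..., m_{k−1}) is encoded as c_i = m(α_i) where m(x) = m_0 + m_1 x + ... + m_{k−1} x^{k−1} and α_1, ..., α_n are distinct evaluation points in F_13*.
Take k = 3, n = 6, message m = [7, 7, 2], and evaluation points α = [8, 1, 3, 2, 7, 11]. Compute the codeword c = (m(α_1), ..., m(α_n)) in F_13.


c = [9, 3, 7, 3, 11, 1]

Message polynomial: m(x) = 7 + 7·x + 2·x^2 (mod 13).
For each evaluation point α_i, compute m(α_i) mod 13:
  α_1 = 8: Horner steps 2 → 10 → 9, so m(8) = 9.
  α_2 = 1: Horner steps 2 → 9 → 3, so m(1) = 3.
  α_3 = 3: Horner steps 2 → 0 → 7, so m(3) = 7.
  α_4 = 2: Horner steps 2 → 11 → 3, so m(2) = 3.
  α_5 = 7: Horner steps 2 → 8 → 11, so m(7) = 11.
  α_6 = 11: Horner steps 2 → 3 → 1, so m(11) = 1.
Codeword c = [9, 3, 7, 3, 11, 1] ∈ F_13^6.


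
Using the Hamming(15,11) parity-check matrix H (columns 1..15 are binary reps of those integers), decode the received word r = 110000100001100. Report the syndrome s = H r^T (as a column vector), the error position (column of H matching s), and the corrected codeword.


s = (0, 1, 0, 1)^T, error position = 5, corrected codeword c = 110010100001100

Compute s = H r^T mod 2 one row at a time:
  s_1 = 0 + 0 + 0 + 0 + 1 + 1 + 0 + 0 = 2 ≡ 0 (mod 2).
  s_2 = 0 + 0 + 0 + 1 + 1 + 1 + 0 + 0 = 3 ≡ 1 (mod 2).
  s_3 = 1 + 0 + 0 + 1 + 0 + 0 + 0 + 0 = 2 ≡ 0 (mod 2).
  s_4 = 1 + 0 + 0 + 1 + 0 + 0 + 1 + 0 = 3 ≡ 1 (mod 2).
s = (0, 1, 0, 1)^T — this equals column 5 of H (binary 0101), so error is at position 5.
Correct: flip bit 5 of r = 110000100001100 to get c = 110010100001100.


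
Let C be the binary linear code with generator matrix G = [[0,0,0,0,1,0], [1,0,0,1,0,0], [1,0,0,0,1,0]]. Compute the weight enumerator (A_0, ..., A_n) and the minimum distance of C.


Weight distribution: A_0 = 1, A_1 = 3, A_2 = 3, A_3 = 1. Minimum distance d = 1.

Enumerate all 2^3 = 8 messages m ∈ F_2^3.
For each, compute codeword c = mG in F_2^6, then tally its weight.
  m = 000 → c = 000000, weight = 0.
  m = 100 → c = 000010, weight = 1.
  m = 010 → c = 100100, weight = 2.
  m = 110 → c = 100110, weight = 3.
  m = 001 → c = 100010, weight = 2.
  m = 101 → c = 100000, weight = 1.
  m = 011 → c = 000110, weight = 2.
  m = 111 → c = 000100, weight = 1.
Tally weights:
  weight 0: 1 codewords.
  weight 1: 3 codewords.
  weight 2: 3 codewords.
  weight 3: 1 codewords.
Minimum distance d = smallest w > 0 with A_w > 0 = 1.
Sanity: Σ A_w = 8 = 2^3 = 8 ✓.


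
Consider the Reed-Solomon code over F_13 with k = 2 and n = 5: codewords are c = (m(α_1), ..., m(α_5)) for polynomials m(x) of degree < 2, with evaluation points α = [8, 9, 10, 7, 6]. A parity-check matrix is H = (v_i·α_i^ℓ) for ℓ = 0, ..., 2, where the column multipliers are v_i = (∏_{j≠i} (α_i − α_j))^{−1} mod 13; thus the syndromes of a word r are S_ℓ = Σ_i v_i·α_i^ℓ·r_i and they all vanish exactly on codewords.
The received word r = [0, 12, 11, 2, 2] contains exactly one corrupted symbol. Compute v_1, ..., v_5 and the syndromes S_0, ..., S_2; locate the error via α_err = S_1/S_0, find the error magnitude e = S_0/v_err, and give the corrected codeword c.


S = (2, 1, 7), error at position 4, error magnitude e = 1, c = [0, 12, 11, 1, 2].

Step 1: column multipliers v_i = (∏_{j≠i}(α_i − α_j))^{−1} mod 13.
  i = 1 (α = 8): (8−9)(8−10)(8−7)(8−6) = (−1)·(−2)·1·2 = 4 ≡ 4, so v_1 = 4^{−1} = 10 (mod 13).
  i = 2 (α = 9): (9−8)(9−10)(9−7)(9−6) = 1·(−1)·2·3 = −6 ≡ 7, so v_2 = 7^{−1} = 2 (mod 13).
  i = 3 (α = 10): (10−8)(10−9)(10−7)(10−6) = 2·1·3·4 = 24 ≡ 11, so v_3 = 11^{−1} = 6 (mod 13).
  i = 4 (α = 7): (7−8)(7−9)(7−10)(7−6) = (−1)·(−2)·(−3)·1 = −6 ≡ 7, so v_4 = 7^{−1} = 2 (mod 13).
  i = 5 (α = 6): (6−8)(6−9)(6−10)(6−7) = (−2)·(−3)·(−4)·(−1) = 24 ≡ 11, so v_5 = 11^{−1} = 6 (mod 13).
  v = [10, 2, 6, 2, 6].
Step 2: syndromes of r = [0, 12, 11, 2, 2] (all sums mod 13).
  S_0 = Σ v_i r_i = 10·0 + 2·12 + 6·11 + 2·2 + 6·2 = 106 ≡ 2.
  S_1 = Σ v_i α_i r_i = 10·8·0 + 2·9·12 + 6·10·11 + 2·7·2 + 6·6·2 = 976 ≡ 1.
  α_i^2 mod 13 = [12, 3, 9, 10, 10].
  S_2 = Σ v_i α_i^2 r_i = 10·12·0 + 2·3·12 + 6·9·11 + 2·10·2 + 6·10·2 = 826 ≡ 7.
  S = (2, 1, 7) ≠ 0, so r is not a codeword (an error is present).
Step 3: locate the error. For a single error e at position i, S_ℓ = v_i·e·α_i^ℓ, so α_err = S_1/S_0.
  S_0^{−1} = 2^{−1} = 7 (mod 13), so α_err = 1·7 = 7 ≡ 7 = α_4. Error position i = 4.
  Consistency check: S_2/S_1 = 7·1 = 7 ≡ 7 = α_err ✓ (single-error assumption holds).
Step 4: error magnitude e = S_0/v_4 = S_0·∏_{j≠4}(α_4 − α_j) = 2·7 = 14 ≡ 1 (mod 13).
Step 5: correct position 4: c_4 = r_4 − e = 2 − 1 ≡ 1 (mod 13). Hence c = [0, 12, 11, 1, 2].
  Check: interpolating c through the α_i gives m(x) = 8 + 12·x (degree < 2) with m(α_i) = c_i for every i, so c is indeed a codeword.
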